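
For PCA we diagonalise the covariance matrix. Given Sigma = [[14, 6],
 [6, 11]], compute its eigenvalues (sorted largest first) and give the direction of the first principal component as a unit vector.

Step 1 — characteristic polynomial of 2×2 Sigma:
  det(Sigma - λI) = λ² - trace · λ + det = 0.
  trace = 14 + 11 = 25, det = 14·11 - (6)² = 118.
Step 2 — discriminant:
  Δ = trace² - 4·det = 625 - 472 = 153.
Step 3 — eigenvalues:
  λ = (trace ± √Δ)/2 = (25 ± 12.3693)/2,
  λ_1 = 18.6847,  λ_2 = 6.3153.

Step 4 — unit eigenvector for λ_1: solve (Sigma - λ_1 I)v = 0. First row:
  (14 - 18.6847)·v_x + (6)·v_y = 0, i.e. (-4.6847)·v_x + (6)·v_y = 0,
  so v ∝ (b, λ_1 - a) = (6, 4.6847) = u.
  ||u|| = √((6)² + (4.6847)²) = √(57.946) ≈ 7.6122,
  v_1 = u/||u|| ≈ (0.7882, 0.6154) (||v_1|| = 1).

λ_1 = 18.6847,  λ_2 = 6.3153;  v_1 ≈ (0.7882, 0.6154)


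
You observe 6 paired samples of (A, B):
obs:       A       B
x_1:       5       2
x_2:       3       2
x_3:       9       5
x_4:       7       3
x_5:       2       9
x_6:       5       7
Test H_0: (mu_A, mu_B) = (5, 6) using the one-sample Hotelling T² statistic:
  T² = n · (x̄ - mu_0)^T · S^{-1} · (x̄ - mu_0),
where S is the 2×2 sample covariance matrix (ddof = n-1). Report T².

Step 1 — sample mean vector:
  mean(A) = (5 + 3 + 9 + 7 + 2 + 5) / 6 = 31/6 = 5.1667
  mean(B) = (2 + 2 + 5 + 3 + 9 + 7) / 6 = 28/6 = 4.6667
  x̄ = (5.1667, 4.6667),  deviation x̄ - mu_0 = (5.1667, 4.6667) - (5, 6) = (0.1667, -1.3333).

Step 2 — sample covariance matrix, S[i,j] = (1/(n-1)) · Σ_k (x_{k,i} - mean_i) · (x_{k,j} - mean_j), divisor n-1 = 5:
  S[A,A] = ((-0.1667)·(-0.1667) + (-2.1667)·(-2.1667) + (3.8333)·(3.8333) + (1.8333)·(1.8333) + (-3.1667)·(-3.1667) + (-0.1667)·(-0.1667)) / 5 = 32.8333/5 = 6.5667
  S[A,B] = ((-0.1667)·(-2.6667) + (-2.1667)·(-2.6667) + (3.8333)·(0.3333) + (1.8333)·(-1.6667) + (-3.1667)·(4.3333) + (-0.1667)·(2.3333)) / 5 = -9.6667/5 = -1.9333
  S[B,B] = ((-2.6667)·(-2.6667) + (-2.6667)·(-2.6667) + (0.3333)·(0.3333) + (-1.6667)·(-1.6667) + (4.3333)·(4.3333) + (2.3333)·(2.3333)) / 5 = 41.3333/5 = 8.2667
  S = [[6.5667, -1.9333],
 [-1.9333, 8.2667]].

Step 3 — invert S. det(S) = 6.5667·8.2667 - (-1.9333)² = 50.5467.
  S^{-1} = (1/det) · [[d, -b], [-b, a]] = [[0.1635, 0.0382],
 [0.0382, 0.1299]].

Step 4 — quadratic form (x̄ - mu_0)^T · S^{-1} · (x̄ - mu_0):
  S^{-1} · (x̄ - mu_0) = (-0.0237, -0.1668),
  (x̄ - mu_0)^T · [...] = (0.1667)·(-0.0237) + (-1.3333)·(-0.1668) = 0.2185.

Step 5 — scale by n: T² = 6 · 0.2185 = 1.311.

T² ≈ 1.311


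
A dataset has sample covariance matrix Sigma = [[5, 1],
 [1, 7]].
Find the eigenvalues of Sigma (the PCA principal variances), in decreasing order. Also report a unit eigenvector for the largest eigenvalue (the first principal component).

Step 1 — characteristic polynomial of 2×2 Sigma:
  det(Sigma - λI) = λ² - trace · λ + det = 0.
  trace = 5 + 7 = 12, det = 5·7 - (1)² = 34.
Step 2 — discriminant:
  Δ = trace² - 4·det = 144 - 136 = 8.
Step 3 — eigenvalues:
  λ = (trace ± √Δ)/2 = (12 ± 2.8284)/2,
  λ_1 = 7.4142,  λ_2 = 4.5858.

Step 4 — unit eigenvector for λ_1: solve (Sigma - λ_1 I)v = 0. First row:
  (5 - 7.4142)·v_x + (1)·v_y = 0, i.e. (-2.4142)·v_x + (1)·v_y = 0,
  so v ∝ (b, λ_1 - a) = (1, 2.4142) = u.
  ||u|| = √((1)² + (2.4142)²) = √(6.8284) ≈ 2.6131,
  v_1 = u/||u|| ≈ (0.3827, 0.9239) (||v_1|| = 1).

λ_1 = 7.4142,  λ_2 = 4.5858;  v_1 ≈ (0.3827, 0.9239)


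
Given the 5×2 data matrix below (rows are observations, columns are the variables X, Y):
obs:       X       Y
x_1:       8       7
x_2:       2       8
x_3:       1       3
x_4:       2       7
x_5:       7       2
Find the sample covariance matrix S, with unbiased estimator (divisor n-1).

Step 1 — column means:
  mean(X) = (8 + 2 + 1 + 2 + 7) / 5 = 20/5 = 4
  mean(Y) = (7 + 8 + 3 + 7 + 2) / 5 = 27/5 = 5.4

Step 2 — sample covariance S[i,j] = (1/(n-1)) · Σ_k (x_{k,i} - mean_i) · (x_{k,j} - mean_j), with n-1 = 4.
  S[X,X] = ((4)·(4) + (-2)·(-2) + (-3)·(-3) + (-2)·(-2) + (3)·(3)) / 4 = 42/4 = 10.5
  S[X,Y] = ((4)·(1.6) + (-2)·(2.6) + (-3)·(-2.4) + (-2)·(1.6) + (3)·(-3.4)) / 4 = -5/4 = -1.25
  S[Y,Y] = ((1.6)·(1.6) + (2.6)·(2.6) + (-2.4)·(-2.4) + (1.6)·(1.6) + (-3.4)·(-3.4)) / 4 = 29.2/4 = 7.3

S is symmetric (S[j,i] = S[i,j]). Assembling:

S = [[10.5, -1.25],
 [-1.25, 7.3]]


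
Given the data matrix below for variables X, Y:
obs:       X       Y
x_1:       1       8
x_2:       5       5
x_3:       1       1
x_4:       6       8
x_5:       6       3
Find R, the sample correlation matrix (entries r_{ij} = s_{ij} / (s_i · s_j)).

Step 1 — column means:
  mean(X) = (1 + 5 + 1 + 6 + 6) / 5 = 19/5 = 3.8
  mean(Y) = (8 + 5 + 1 + 8 + 3) / 5 = 25/5 = 5

Step 2 — sample variances and covariances s[i,j] = (1/(n-1)) · Σ_k (x_{k,i} - mean_i) · (x_{k,j} - mean_j), with n-1 = 4:
  s[X,X] = ((-2.8)·(-2.8) + (1.2)·(1.2) + (-2.8)·(-2.8) + (2.2)·(2.2) + (2.2)·(2.2)) / 4 = 26.8/4 = 6.7
  s[X,Y] = ((-2.8)·(3) + (1.2)·(0) + (-2.8)·(-4) + (2.2)·(3) + (2.2)·(-2)) / 4 = 5/4 = 1.25
  s[Y,Y] = ((3)·(3) + (0)·(0) + (-4)·(-4) + (3)·(3) + (-2)·(-2)) / 4 = 38/4 = 9.5
  Sample standard deviations s_i = √(s[i,i]):
  s(X) = √(6.7) = 2.5884
  s(Y) = √(9.5) = 3.0822

Step 3 — r_{ij} = s_{ij} / (s_i · s_j):
  r[X,X] = 1 (diagonal).
  r[X,Y] = 1.25 / (2.5884 · 3.0822) = 1.25 / 7.9781 = 0.1567
  r[Y,Y] = 1 (diagonal).

R is symmetric with unit diagonal. Assembling:

R = [[1, 0.1567],
 [0.1567, 1]]


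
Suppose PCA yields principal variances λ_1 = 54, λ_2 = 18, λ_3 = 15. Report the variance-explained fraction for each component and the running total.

Step 1 — total variance = trace(Sigma) = Σ λ_i = 54 + 18 + 15 = 87.

Step 2 — fraction explained by component i = λ_i / Σ λ:
  PC1: 54/87 = 0.6207
  PC2: 18/87 = 0.2069
  PC3: 15/87 = 0.1724

Step 3 — cumulative fraction after k components = (λ_1 + ... + λ_k) / Σ λ:
  k = 1: 54/87 = 0.6207
  k = 2: (54 + 18)/87 = 72/87 = 0.8276
  k = 3: (54 + 18 + 15)/87 = 87/87 = 1

Summary (fraction, with percent):

explained: PC1 0.6207 (62.07%), PC2 0.2069 (20.69%), PC3 0.1724 (17.24%);  cumulative: 0.6207, 0.8276, 1


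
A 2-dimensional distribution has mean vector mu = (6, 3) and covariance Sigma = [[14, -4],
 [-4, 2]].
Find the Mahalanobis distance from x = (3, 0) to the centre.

Step 1 — centre the observation: (x - mu) = (-3, -3).

Step 2 — invert Sigma. det(Sigma) = 14·2 - (-4)² = 12.
  Sigma^{-1} = (1/det) · [[d, -b], [-b, a]] = [[0.1667, 0.3333],
 [0.3333, 1.1667]].

Step 3 — form the quadratic (x - mu)^T · Sigma^{-1} · (x - mu):
  Sigma^{-1} · (x - mu) = (-1.5, -4.5).
  (x - mu)^T · [Sigma^{-1} · (x - mu)] = (-3)·(-1.5) + (-3)·(-4.5) = 18.

Step 4 — take square root: d = √(18) ≈ 4.2426.

d(x, mu) = √(18) ≈ 4.2426


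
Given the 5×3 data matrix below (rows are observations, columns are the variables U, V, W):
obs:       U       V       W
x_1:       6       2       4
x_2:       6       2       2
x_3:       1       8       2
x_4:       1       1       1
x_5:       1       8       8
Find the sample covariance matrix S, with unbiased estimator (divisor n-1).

Step 1 — column means:
  mean(U) = (6 + 6 + 1 + 1 + 1) / 5 = 15/5 = 3
  mean(V) = (2 + 2 + 8 + 1 + 8) / 5 = 21/5 = 4.2
  mean(W) = (4 + 2 + 2 + 1 + 8) / 5 = 17/5 = 3.4

Step 2 — sample covariance S[i,j] = (1/(n-1)) · Σ_k (x_{k,i} - mean_i) · (x_{k,j} - mean_j), with n-1 = 4.
  S[U,U] = ((3)·(3) + (3)·(3) + (-2)·(-2) + (-2)·(-2) + (-2)·(-2)) / 4 = 30/4 = 7.5
  S[U,V] = ((3)·(-2.2) + (3)·(-2.2) + (-2)·(3.8) + (-2)·(-3.2) + (-2)·(3.8)) / 4 = -22/4 = -5.5
  S[U,W] = ((3)·(0.6) + (3)·(-1.4) + (-2)·(-1.4) + (-2)·(-2.4) + (-2)·(4.6)) / 4 = -4/4 = -1
  S[V,V] = ((-2.2)·(-2.2) + (-2.2)·(-2.2) + (3.8)·(3.8) + (-3.2)·(-3.2) + (3.8)·(3.8)) / 4 = 48.8/4 = 12.2
  S[V,W] = ((-2.2)·(0.6) + (-2.2)·(-1.4) + (3.8)·(-1.4) + (-3.2)·(-2.4) + (3.8)·(4.6)) / 4 = 21.6/4 = 5.4
  S[W,W] = ((0.6)·(0.6) + (-1.4)·(-1.4) + (-1.4)·(-1.4) + (-2.4)·(-2.4) + (4.6)·(4.6)) / 4 = 31.2/4 = 7.8

S is symmetric (S[j,i] = S[i,j]). Assembling:

S = [[7.5, -5.5, -1],
 [-5.5, 12.2, 5.4],
 [-1, 5.4, 7.8]]


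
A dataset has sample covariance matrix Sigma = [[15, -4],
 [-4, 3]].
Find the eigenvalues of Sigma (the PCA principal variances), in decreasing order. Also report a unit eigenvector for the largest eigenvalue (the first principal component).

Step 1 — characteristic polynomial of 2×2 Sigma:
  det(Sigma - λI) = λ² - trace · λ + det = 0.
  trace = 15 + 3 = 18, det = 15·3 - (-4)² = 29.
Step 2 — discriminant:
  Δ = trace² - 4·det = 324 - 116 = 208.
Step 3 — eigenvalues:
  λ = (trace ± √Δ)/2 = (18 ± 14.4222)/2,
  λ_1 = 16.2111,  λ_2 = 1.7889.

Step 4 — unit eigenvector for λ_1: solve (Sigma - λ_1 I)v = 0. First row:
  (15 - 16.2111)·v_x + (-4)·v_y = 0, i.e. (-1.2111)·v_x + (-4)·v_y = 0,
  so v ∝ (b, λ_1 - a) = (-4, 1.2111); multiply by -1 so the first entry is positive: u = (4, -1.2111).
  ||u|| = √((4)² + (-1.2111)²) = √(17.4668) ≈ 4.1793,
  v_1 = u/||u|| ≈ (0.9571, -0.2898) (||v_1|| = 1).

λ_1 = 16.2111,  λ_2 = 1.7889;  v_1 ≈ (0.9571, -0.2898)


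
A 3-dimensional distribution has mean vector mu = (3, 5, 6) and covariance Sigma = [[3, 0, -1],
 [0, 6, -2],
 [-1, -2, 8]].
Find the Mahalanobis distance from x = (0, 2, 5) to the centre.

Step 1 — centre the observation: (x - mu) = (-3, -3, -1).

Step 2 — invert Sigma (cofactor / det for 3×3, or solve directly):
  Sigma^{-1} = [[0.3492, 0.0159, 0.0476],
 [0.0159, 0.1825, 0.0476],
 [0.0476, 0.0476, 0.1429]].

Step 3 — form the quadratic (x - mu)^T · Sigma^{-1} · (x - mu):
  Sigma^{-1} · (x - mu) = (-1.1429, -0.6429, -0.4286).
  (x - mu)^T · [Sigma^{-1} · (x - mu)] = (-3)·(-1.1429) + (-3)·(-0.6429) + (-1)·(-0.4286) = 5.7857.

Step 4 — take square root: d = √(5.7857) ≈ 2.4054.

d(x, mu) = √(5.7857) ≈ 2.4054


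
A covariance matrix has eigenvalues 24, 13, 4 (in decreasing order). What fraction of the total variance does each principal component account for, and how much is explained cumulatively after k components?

Step 1 — total variance = trace(Sigma) = Σ λ_i = 24 + 13 + 4 = 41.

Step 2 — fraction explained by component i = λ_i / Σ λ:
  PC1: 24/41 = 0.5854
  PC2: 13/41 = 0.3171
  PC3: 4/41 = 0.0976

Step 3 — cumulative fraction after k components = (λ_1 + ... + λ_k) / Σ λ:
  k = 1: 24/41 = 0.5854
  k = 2: (24 + 13)/41 = 37/41 = 0.9024
  k = 3: (24 + 13 + 4)/41 = 41/41 = 1

Summary (fraction, with percent):

explained: PC1 0.5854 (58.54%), PC2 0.3171 (31.71%), PC3 0.0976 (9.76%);  cumulative: 0.5854, 0.9024, 1


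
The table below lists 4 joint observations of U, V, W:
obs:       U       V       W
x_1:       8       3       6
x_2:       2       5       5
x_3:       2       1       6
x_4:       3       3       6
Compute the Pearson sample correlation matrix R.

Step 1 — column means:
  mean(U) = (8 + 2 + 2 + 3) / 4 = 15/4 = 3.75
  mean(V) = (3 + 5 + 1 + 3) / 4 = 12/4 = 3
  mean(W) = (6 + 5 + 6 + 6) / 4 = 23/4 = 5.75

Step 2 — sample variances and covariances s[i,j] = (1/(n-1)) · Σ_k (x_{k,i} - mean_i) · (x_{k,j} - mean_j), with n-1 = 3:
  s[U,U] = ((4.25)·(4.25) + (-1.75)·(-1.75) + (-1.75)·(-1.75) + (-0.75)·(-0.75)) / 3 = 24.75/3 = 8.25
  s[U,V] = ((4.25)·(0) + (-1.75)·(2) + (-1.75)·(-2) + (-0.75)·(0)) / 3 = 0/3 = 0
  s[U,W] = ((4.25)·(0.25) + (-1.75)·(-0.75) + (-1.75)·(0.25) + (-0.75)·(0.25)) / 3 = 1.75/3 = 0.5833
  s[V,V] = ((0)·(0) + (2)·(2) + (-2)·(-2) + (0)·(0)) / 3 = 8/3 = 2.6667
  s[V,W] = ((0)·(0.25) + (2)·(-0.75) + (-2)·(0.25) + (0)·(0.25)) / 3 = -2/3 = -0.6667
  s[W,W] = ((0.25)·(0.25) + (-0.75)·(-0.75) + (0.25)·(0.25) + (0.25)·(0.25)) / 3 = 0.75/3 = 0.25
  Sample standard deviations s_i = √(s[i,i]):
  s(U) = √(8.25) = 2.8723
  s(V) = √(2.6667) = 1.633
  s(W) = √(0.25) = 0.5

Step 3 — r_{ij} = s_{ij} / (s_i · s_j):
  r[U,U] = 1 (diagonal).
  r[U,V] = 0 / (2.8723 · 1.633) = 0 / 4.6904 = 0
  r[U,W] = 0.5833 / (2.8723 · 0.5) = 0.5833 / 1.4361 = 0.4062
  r[V,V] = 1 (diagonal).
  r[V,W] = -0.6667 / (1.633 · 0.5) = -0.6667 / 0.8165 = -0.8165
  r[W,W] = 1 (diagonal).

R is symmetric with unit diagonal. Assembling:

R = [[1, 0, 0.4062],
 [0, 1, -0.8165],
 [0.4062, -0.8165, 1]]


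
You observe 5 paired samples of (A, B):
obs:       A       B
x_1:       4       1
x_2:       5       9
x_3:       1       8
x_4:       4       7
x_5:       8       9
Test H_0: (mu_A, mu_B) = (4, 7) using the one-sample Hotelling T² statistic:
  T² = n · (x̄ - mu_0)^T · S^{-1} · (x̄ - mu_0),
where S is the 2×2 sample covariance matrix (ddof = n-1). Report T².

Step 1 — sample mean vector:
  mean(A) = (4 + 5 + 1 + 4 + 8) / 5 = 22/5 = 4.4
  mean(B) = (1 + 9 + 8 + 7 + 9) / 5 = 34/5 = 6.8
  x̄ = (4.4, 6.8),  deviation x̄ - mu_0 = (4.4, 6.8) - (4, 7) = (0.4, -0.2).

Step 2 — sample covariance matrix, S[i,j] = (1/(n-1)) · Σ_k (x_{k,i} - mean_i) · (x_{k,j} - mean_j), divisor n-1 = 4:
  S[A,A] = ((-0.4)·(-0.4) + (0.6)·(0.6) + (-3.4)·(-3.4) + (-0.4)·(-0.4) + (3.6)·(3.6)) / 4 = 25.2/4 = 6.3
  S[A,B] = ((-0.4)·(-5.8) + (0.6)·(2.2) + (-3.4)·(1.2) + (-0.4)·(0.2) + (3.6)·(2.2)) / 4 = 7.4/4 = 1.85
  S[B,B] = ((-5.8)·(-5.8) + (2.2)·(2.2) + (1.2)·(1.2) + (0.2)·(0.2) + (2.2)·(2.2)) / 4 = 44.8/4 = 11.2
  S = [[6.3, 1.85],
 [1.85, 11.2]].

Step 3 — invert S. det(S) = 6.3·11.2 - (1.85)² = 67.1375.
  S^{-1} = (1/det) · [[d, -b], [-b, a]] = [[0.1668, -0.0276],
 [-0.0276, 0.0938]].

Step 4 — quadratic form (x̄ - mu_0)^T · S^{-1} · (x̄ - mu_0):
  S^{-1} · (x̄ - mu_0) = (0.0722, -0.0298),
  (x̄ - mu_0)^T · [...] = (0.4)·(0.0722) + (-0.2)·(-0.0298) = 0.0349.

Step 5 — scale by n: T² = 5 · 0.0349 = 0.1743.

T² ≈ 0.1743


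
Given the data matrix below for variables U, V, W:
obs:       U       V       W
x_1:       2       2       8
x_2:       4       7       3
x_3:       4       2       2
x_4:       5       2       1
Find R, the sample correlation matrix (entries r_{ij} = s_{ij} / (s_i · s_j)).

Step 1 — column means:
  mean(U) = (2 + 4 + 4 + 5) / 4 = 15/4 = 3.75
  mean(V) = (2 + 7 + 2 + 2) / 4 = 13/4 = 3.25
  mean(W) = (8 + 3 + 2 + 1) / 4 = 14/4 = 3.5

Step 2 — sample variances and covariances s[i,j] = (1/(n-1)) · Σ_k (x_{k,i} - mean_i) · (x_{k,j} - mean_j), with n-1 = 3:
  s[U,U] = ((-1.75)·(-1.75) + (0.25)·(0.25) + (0.25)·(0.25) + (1.25)·(1.25)) / 3 = 4.75/3 = 1.5833
  s[U,V] = ((-1.75)·(-1.25) + (0.25)·(3.75) + (0.25)·(-1.25) + (1.25)·(-1.25)) / 3 = 1.25/3 = 0.4167
  s[U,W] = ((-1.75)·(4.5) + (0.25)·(-0.5) + (0.25)·(-1.5) + (1.25)·(-2.5)) / 3 = -11.5/3 = -3.8333
  s[V,V] = ((-1.25)·(-1.25) + (3.75)·(3.75) + (-1.25)·(-1.25) + (-1.25)·(-1.25)) / 3 = 18.75/3 = 6.25
  s[V,W] = ((-1.25)·(4.5) + (3.75)·(-0.5) + (-1.25)·(-1.5) + (-1.25)·(-2.5)) / 3 = -2.5/3 = -0.8333
  s[W,W] = ((4.5)·(4.5) + (-0.5)·(-0.5) + (-1.5)·(-1.5) + (-2.5)·(-2.5)) / 3 = 29/3 = 9.6667
  Sample standard deviations s_i = √(s[i,i]):
  s(U) = √(1.5833) = 1.2583
  s(V) = √(6.25) = 2.5
  s(W) = √(9.6667) = 3.1091

Step 3 — r_{ij} = s_{ij} / (s_i · s_j):
  r[U,U] = 1 (diagonal).
  r[U,V] = 0.4167 / (1.2583 · 2.5) = 0.4167 / 3.1458 = 0.1325
  r[U,W] = -3.8333 / (1.2583 · 3.1091) = -3.8333 / 3.9122 = -0.9798
  r[V,V] = 1 (diagonal).
  r[V,W] = -0.8333 / (2.5 · 3.1091) = -0.8333 / 7.7728 = -0.1072
  r[W,W] = 1 (diagonal).

R is symmetric with unit diagonal. Assembling:

R = [[1, 0.1325, -0.9798],
 [0.1325, 1, -0.1072],
 [-0.9798, -0.1072, 1]]


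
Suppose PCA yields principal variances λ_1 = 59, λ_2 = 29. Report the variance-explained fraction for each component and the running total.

Step 1 — total variance = trace(Sigma) = Σ λ_i = 59 + 29 = 88.

Step 2 — fraction explained by component i = λ_i / Σ λ:
  PC1: 59/88 = 0.6705
  PC2: 29/88 = 0.3295

Step 3 — cumulative fraction after k components = (λ_1 + ... + λ_k) / Σ λ:
  k = 1: 59/88 = 0.6705
  k = 2: (59 + 29)/88 = 88/88 = 1

Summary (fraction, with percent):

explained: PC1 0.6705 (67.05%), PC2 0.3295 (32.95%);  cumulative: 0.6705, 1


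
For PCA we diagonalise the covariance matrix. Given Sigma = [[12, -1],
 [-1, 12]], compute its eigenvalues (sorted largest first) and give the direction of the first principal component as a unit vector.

Step 1 — characteristic polynomial of 2×2 Sigma:
  det(Sigma - λI) = λ² - trace · λ + det = 0.
  trace = 12 + 12 = 24, det = 12·12 - (-1)² = 143.
Step 2 — discriminant:
  Δ = trace² - 4·det = 576 - 572 = 4.
Step 3 — eigenvalues:
  λ = (trace ± √Δ)/2 = (24 ± 2)/2,
  λ_1 = 13,  λ_2 = 11.

Step 4 — unit eigenvector for λ_1: solve (Sigma - λ_1 I)v = 0. First row:
  (12 - 13)·v_x + (-1)·v_y = 0, i.e. (-1)·v_x + (-1)·v_y = 0,
  so v ∝ (b, λ_1 - a) = (-1, 1); multiply by -1 so the first entry is positive: u = (1, -1).
  ||u|| = √((1)² + (-1)²) = √(2) ≈ 1.4142,
  v_1 = u/||u|| ≈ (0.7071, -0.7071) (||v_1|| = 1).

λ_1 = 13,  λ_2 = 11;  v_1 ≈ (0.7071, -0.7071)


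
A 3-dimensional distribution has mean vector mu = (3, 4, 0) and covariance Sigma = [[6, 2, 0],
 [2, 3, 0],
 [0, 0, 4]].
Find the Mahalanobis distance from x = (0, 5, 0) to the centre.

Step 1 — centre the observation: (x - mu) = (-3, 1, 0).

Step 2 — invert Sigma (cofactor / det for 3×3, or solve directly):
  Sigma^{-1} = [[0.2143, -0.1429, 0],
 [-0.1429, 0.4286, 0],
 [0, 0, 0.25]].

Step 3 — form the quadratic (x - mu)^T · Sigma^{-1} · (x - mu):
  Sigma^{-1} · (x - mu) = (-0.7857, 0.8571, 0).
  (x - mu)^T · [Sigma^{-1} · (x - mu)] = (-3)·(-0.7857) + (1)·(0.8571) + (0)·(0) = 3.2143.

Step 4 — take square root: d = √(3.2143) ≈ 1.7928.

d(x, mu) = √(3.2143) ≈ 1.7928


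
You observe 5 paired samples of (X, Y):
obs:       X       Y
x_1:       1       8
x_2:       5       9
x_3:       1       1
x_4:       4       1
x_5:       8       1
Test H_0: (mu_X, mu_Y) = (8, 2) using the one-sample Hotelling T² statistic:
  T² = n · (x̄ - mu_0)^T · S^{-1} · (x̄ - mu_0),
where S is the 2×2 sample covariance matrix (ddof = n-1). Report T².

Step 1 — sample mean vector:
  mean(X) = (1 + 5 + 1 + 4 + 8) / 5 = 19/5 = 3.8
  mean(Y) = (8 + 9 + 1 + 1 + 1) / 5 = 20/5 = 4
  x̄ = (3.8, 4),  deviation x̄ - mu_0 = (3.8, 4) - (8, 2) = (-4.2, 2).

Step 2 — sample covariance matrix, S[i,j] = (1/(n-1)) · Σ_k (x_{k,i} - mean_i) · (x_{k,j} - mean_j), divisor n-1 = 4:
  S[X,X] = ((-2.8)·(-2.8) + (1.2)·(1.2) + (-2.8)·(-2.8) + (0.2)·(0.2) + (4.2)·(4.2)) / 4 = 34.8/4 = 8.7
  S[X,Y] = ((-2.8)·(4) + (1.2)·(5) + (-2.8)·(-3) + (0.2)·(-3) + (4.2)·(-3)) / 4 = -10/4 = -2.5
  S[Y,Y] = ((4)·(4) + (5)·(5) + (-3)·(-3) + (-3)·(-3) + (-3)·(-3)) / 4 = 68/4 = 17
  S = [[8.7, -2.5],
 [-2.5, 17]].

Step 3 — invert S. det(S) = 8.7·17 - (-2.5)² = 141.65.
  S^{-1} = (1/det) · [[d, -b], [-b, a]] = [[0.12, 0.0176],
 [0.0176, 0.0614]].

Step 4 — quadratic form (x̄ - mu_0)^T · S^{-1} · (x̄ - mu_0):
  S^{-1} · (x̄ - mu_0) = (-0.4688, 0.0487),
  (x̄ - mu_0)^T · [...] = (-4.2)·(-0.4688) + (2)·(0.0487) = 2.0662.

Step 5 — scale by n: T² = 5 · 2.0662 = 10.3311.

T² ≈ 10.3311


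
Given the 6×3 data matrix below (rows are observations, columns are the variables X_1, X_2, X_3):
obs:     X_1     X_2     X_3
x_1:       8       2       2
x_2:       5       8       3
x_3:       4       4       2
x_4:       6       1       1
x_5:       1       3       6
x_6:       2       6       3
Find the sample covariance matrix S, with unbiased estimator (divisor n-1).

Step 1 — column means:
  mean(X_1) = (8 + 5 + 4 + 6 + 1 + 2) / 6 = 26/6 = 4.3333
  mean(X_2) = (2 + 8 + 4 + 1 + 3 + 6) / 6 = 24/6 = 4
  mean(X_3) = (2 + 3 + 2 + 1 + 6 + 3) / 6 = 17/6 = 2.8333

Step 2 — sample covariance S[i,j] = (1/(n-1)) · Σ_k (x_{k,i} - mean_i) · (x_{k,j} - mean_j), with n-1 = 5.
  S[X_1,X_1] = ((3.6667)·(3.6667) + (0.6667)·(0.6667) + (-0.3333)·(-0.3333) + (1.6667)·(1.6667) + (-3.3333)·(-3.3333) + (-2.3333)·(-2.3333)) / 5 = 33.3333/5 = 6.6667
  S[X_1,X_2] = ((3.6667)·(-2) + (0.6667)·(4) + (-0.3333)·(0) + (1.6667)·(-3) + (-3.3333)·(-1) + (-2.3333)·(2)) / 5 = -11/5 = -2.2
  S[X_1,X_3] = ((3.6667)·(-0.8333) + (0.6667)·(0.1667) + (-0.3333)·(-0.8333) + (1.6667)·(-1.8333) + (-3.3333)·(3.1667) + (-2.3333)·(0.1667)) / 5 = -16.6667/5 = -3.3333
  S[X_2,X_2] = ((-2)·(-2) + (4)·(4) + (0)·(0) + (-3)·(-3) + (-1)·(-1) + (2)·(2)) / 5 = 34/5 = 6.8
  S[X_2,X_3] = ((-2)·(-0.8333) + (4)·(0.1667) + (0)·(-0.8333) + (-3)·(-1.8333) + (-1)·(3.1667) + (2)·(0.1667)) / 5 = 5/5 = 1
  S[X_3,X_3] = ((-0.8333)·(-0.8333) + (0.1667)·(0.1667) + (-0.8333)·(-0.8333) + (-1.8333)·(-1.8333) + (3.1667)·(3.1667) + (0.1667)·(0.1667)) / 5 = 14.8333/5 = 2.9667

S is symmetric (S[j,i] = S[i,j]). Assembling:

S = [[6.6667, -2.2, -3.3333],
 [-2.2, 6.8, 1],
 [-3.3333, 1, 2.9667]]


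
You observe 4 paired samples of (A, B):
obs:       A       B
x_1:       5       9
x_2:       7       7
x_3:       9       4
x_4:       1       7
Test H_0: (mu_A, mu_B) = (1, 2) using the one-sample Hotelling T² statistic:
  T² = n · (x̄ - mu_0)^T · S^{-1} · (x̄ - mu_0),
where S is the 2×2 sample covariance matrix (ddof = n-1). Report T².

Step 1 — sample mean vector:
  mean(A) = (5 + 7 + 9 + 1) / 4 = 22/4 = 5.5
  mean(B) = (9 + 7 + 4 + 7) / 4 = 27/4 = 6.75
  x̄ = (5.5, 6.75),  deviation x̄ - mu_0 = (5.5, 6.75) - (1, 2) = (4.5, 4.75).

Step 2 — sample covariance matrix, S[i,j] = (1/(n-1)) · Σ_k (x_{k,i} - mean_i) · (x_{k,j} - mean_j), divisor n-1 = 3:
  S[A,A] = ((-0.5)·(-0.5) + (1.5)·(1.5) + (3.5)·(3.5) + (-4.5)·(-4.5)) / 3 = 35/3 = 11.6667
  S[A,B] = ((-0.5)·(2.25) + (1.5)·(0.25) + (3.5)·(-2.75) + (-4.5)·(0.25)) / 3 = -11.5/3 = -3.8333
  S[B,B] = ((2.25)·(2.25) + (0.25)·(0.25) + (-2.75)·(-2.75) + (0.25)·(0.25)) / 3 = 12.75/3 = 4.25
  S = [[11.6667, -3.8333],
 [-3.8333, 4.25]].

Step 3 — invert S. det(S) = 11.6667·4.25 - (-3.8333)² = 34.8889.
  S^{-1} = (1/det) · [[d, -b], [-b, a]] = [[0.1218, 0.1099],
 [0.1099, 0.3344]].

Step 4 — quadratic form (x̄ - mu_0)^T · S^{-1} · (x̄ - mu_0):
  S^{-1} · (x̄ - mu_0) = (1.0701, 2.0828),
  (x̄ - mu_0)^T · [...] = (4.5)·(1.0701) + (4.75)·(2.0828) = 14.7086.

Step 5 — scale by n: T² = 4 · 14.7086 = 58.8344.

T² ≈ 58.8344


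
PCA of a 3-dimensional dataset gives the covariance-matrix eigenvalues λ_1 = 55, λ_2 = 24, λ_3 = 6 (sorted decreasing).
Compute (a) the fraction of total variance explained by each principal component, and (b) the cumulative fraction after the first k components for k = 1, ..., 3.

Step 1 — total variance = trace(Sigma) = Σ λ_i = 55 + 24 + 6 = 85.

Step 2 — fraction explained by component i = λ_i / Σ λ:
  PC1: 55/85 = 0.6471
  PC2: 24/85 = 0.2824
  PC3: 6/85 = 0.0706

Step 3 — cumulative fraction after k components = (λ_1 + ... + λ_k) / Σ λ:
  k = 1: 55/85 = 0.6471
  k = 2: (55 + 24)/85 = 79/85 = 0.9294
  k = 3: (55 + 24 + 6)/85 = 85/85 = 1

Summary (fraction, with percent):

explained: PC1 0.6471 (64.71%), PC2 0.2824 (28.24%), PC3 0.0706 (7.06%);  cumulative: 0.6471, 0.9294, 1


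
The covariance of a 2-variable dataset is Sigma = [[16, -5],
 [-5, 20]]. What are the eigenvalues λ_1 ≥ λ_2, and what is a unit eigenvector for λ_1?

Step 1 — characteristic polynomial of 2×2 Sigma:
  det(Sigma - λI) = λ² - trace · λ + det = 0.
  trace = 16 + 20 = 36, det = 16·20 - (-5)² = 295.
Step 2 — discriminant:
  Δ = trace² - 4·det = 1296 - 1180 = 116.
Step 3 — eigenvalues:
  λ = (trace ± √Δ)/2 = (36 ± 10.7703)/2,
  λ_1 = 23.3852,  λ_2 = 12.6148.

Step 4 — unit eigenvector for λ_1: solve (Sigma - λ_1 I)v = 0. First row:
  (16 - 23.3852)·v_x + (-5)·v_y = 0, i.e. (-7.3852)·v_x + (-5)·v_y = 0,
  so v ∝ (b, λ_1 - a) = (-5, 7.3852); multiply by -1 so the first entry is positive: u = (5, -7.3852).
  ||u|| = √((5)² + (-7.3852)²) = √(79.5407) ≈ 8.9186,
  v_1 = u/||u|| ≈ (0.5606, -0.8281) (||v_1|| = 1).

λ_1 = 23.3852,  λ_2 = 12.6148;  v_1 ≈ (0.5606, -0.8281)


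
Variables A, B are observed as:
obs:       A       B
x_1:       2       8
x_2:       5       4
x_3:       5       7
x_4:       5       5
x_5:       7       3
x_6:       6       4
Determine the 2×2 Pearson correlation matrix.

Step 1 — column means:
  mean(A) = (2 + 5 + 5 + 5 + 7 + 6) / 6 = 30/6 = 5
  mean(B) = (8 + 4 + 7 + 5 + 3 + 4) / 6 = 31/6 = 5.1667

Step 2 — sample variances and covariances s[i,j] = (1/(n-1)) · Σ_k (x_{k,i} - mean_i) · (x_{k,j} - mean_j), with n-1 = 5:
  s[A,A] = ((-3)·(-3) + (0)·(0) + (0)·(0) + (0)·(0) + (2)·(2) + (1)·(1)) / 5 = 14/5 = 2.8
  s[A,B] = ((-3)·(2.8333) + (0)·(-1.1667) + (0)·(1.8333) + (0)·(-0.1667) + (2)·(-2.1667) + (1)·(-1.1667)) / 5 = -14/5 = -2.8
  s[B,B] = ((2.8333)·(2.8333) + (-1.1667)·(-1.1667) + (1.8333)·(1.8333) + (-0.1667)·(-0.1667) + (-2.1667)·(-2.1667) + (-1.1667)·(-1.1667)) / 5 = 18.8333/5 = 3.7667
  Sample standard deviations s_i = √(s[i,i]):
  s(A) = √(2.8) = 1.6733
  s(B) = √(3.7667) = 1.9408

Step 3 — r_{ij} = s_{ij} / (s_i · s_j):
  r[A,A] = 1 (diagonal).
  r[A,B] = -2.8 / (1.6733 · 1.9408) = -2.8 / 3.2476 = -0.8622
  r[B,B] = 1 (diagonal).

R is symmetric with unit diagonal. Assembling:

R = [[1, -0.8622],
 [-0.8622, 1]]


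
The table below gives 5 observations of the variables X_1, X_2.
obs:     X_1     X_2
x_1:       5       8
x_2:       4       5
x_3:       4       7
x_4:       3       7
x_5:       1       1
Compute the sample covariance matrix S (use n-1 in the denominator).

Step 1 — column means:
  mean(X_1) = (5 + 4 + 4 + 3 + 1) / 5 = 17/5 = 3.4
  mean(X_2) = (8 + 5 + 7 + 7 + 1) / 5 = 28/5 = 5.6

Step 2 — sample covariance S[i,j] = (1/(n-1)) · Σ_k (x_{k,i} - mean_i) · (x_{k,j} - mean_j), with n-1 = 4.
  S[X_1,X_1] = ((1.6)·(1.6) + (0.6)·(0.6) + (0.6)·(0.6) + (-0.4)·(-0.4) + (-2.4)·(-2.4)) / 4 = 9.2/4 = 2.3
  S[X_1,X_2] = ((1.6)·(2.4) + (0.6)·(-0.6) + (0.6)·(1.4) + (-0.4)·(1.4) + (-2.4)·(-4.6)) / 4 = 14.8/4 = 3.7
  S[X_2,X_2] = ((2.4)·(2.4) + (-0.6)·(-0.6) + (1.4)·(1.4) + (1.4)·(1.4) + (-4.6)·(-4.6)) / 4 = 31.2/4 = 7.8

S is symmetric (S[j,i] = S[i,j]). Assembling:

S = [[2.3, 3.7],
 [3.7, 7.8]]


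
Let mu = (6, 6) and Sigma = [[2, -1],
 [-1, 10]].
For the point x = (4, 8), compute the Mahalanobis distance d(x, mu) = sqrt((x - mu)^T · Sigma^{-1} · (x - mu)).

Step 1 — centre the observation: (x - mu) = (-2, 2).

Step 2 — invert Sigma. det(Sigma) = 2·10 - (-1)² = 19.
  Sigma^{-1} = (1/det) · [[d, -b], [-b, a]] = [[0.5263, 0.0526],
 [0.0526, 0.1053]].

Step 3 — form the quadratic (x - mu)^T · Sigma^{-1} · (x - mu):
  Sigma^{-1} · (x - mu) = (-0.9474, 0.1053).
  (x - mu)^T · [Sigma^{-1} · (x - mu)] = (-2)·(-0.9474) + (2)·(0.1053) = 2.1053.

Step 4 — take square root: d = √(2.1053) ≈ 1.451.

d(x, mu) = √(2.1053) ≈ 1.451


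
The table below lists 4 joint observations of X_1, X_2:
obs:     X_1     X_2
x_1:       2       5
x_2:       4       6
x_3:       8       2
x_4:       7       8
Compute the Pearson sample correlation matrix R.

Step 1 — column means:
  mean(X_1) = (2 + 4 + 8 + 7) / 4 = 21/4 = 5.25
  mean(X_2) = (5 + 6 + 2 + 8) / 4 = 21/4 = 5.25

Step 2 — sample variances and covariances s[i,j] = (1/(n-1)) · Σ_k (x_{k,i} - mean_i) · (x_{k,j} - mean_j), with n-1 = 3:
  s[X_1,X_1] = ((-3.25)·(-3.25) + (-1.25)·(-1.25) + (2.75)·(2.75) + (1.75)·(1.75)) / 3 = 22.75/3 = 7.5833
  s[X_1,X_2] = ((-3.25)·(-0.25) + (-1.25)·(0.75) + (2.75)·(-3.25) + (1.75)·(2.75)) / 3 = -4.25/3 = -1.4167
  s[X_2,X_2] = ((-0.25)·(-0.25) + (0.75)·(0.75) + (-3.25)·(-3.25) + (2.75)·(2.75)) / 3 = 18.75/3 = 6.25
  Sample standard deviations s_i = √(s[i,i]):
  s(X_1) = √(7.5833) = 2.7538
  s(X_2) = √(6.25) = 2.5

Step 3 — r_{ij} = s_{ij} / (s_i · s_j):
  r[X_1,X_1] = 1 (diagonal).
  r[X_1,X_2] = -1.4167 / (2.7538 · 2.5) = -1.4167 / 6.8845 = -0.2058
  r[X_2,X_2] = 1 (diagonal).

R is symmetric with unit diagonal. Assembling:

R = [[1, -0.2058],
 [-0.2058, 1]]


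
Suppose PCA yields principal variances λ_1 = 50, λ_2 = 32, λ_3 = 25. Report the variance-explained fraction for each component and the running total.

Step 1 — total variance = trace(Sigma) = Σ λ_i = 50 + 32 + 25 = 107.

Step 2 — fraction explained by component i = λ_i / Σ λ:
  PC1: 50/107 = 0.4673
  PC2: 32/107 = 0.2991
  PC3: 25/107 = 0.2336

Step 3 — cumulative fraction after k components = (λ_1 + ... + λ_k) / Σ λ:
  k = 1: 50/107 = 0.4673
  k = 2: (50 + 32)/107 = 82/107 = 0.7664
  k = 3: (50 + 32 + 25)/107 = 107/107 = 1

Summary (fraction, with percent):

explained: PC1 0.4673 (46.73%), PC2 0.2991 (29.91%), PC3 0.2336 (23.36%);  cumulative: 0.4673, 0.7664, 1


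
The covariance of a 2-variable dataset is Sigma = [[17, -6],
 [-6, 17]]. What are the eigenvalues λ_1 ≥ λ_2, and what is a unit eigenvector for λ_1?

Step 1 — characteristic polynomial of 2×2 Sigma:
  det(Sigma - λI) = λ² - trace · λ + det = 0.
  trace = 17 + 17 = 34, det = 17·17 - (-6)² = 253.
Step 2 — discriminant:
  Δ = trace² - 4·det = 1156 - 1012 = 144.
Step 3 — eigenvalues:
  λ = (trace ± √Δ)/2 = (34 ± 12)/2,
  λ_1 = 23,  λ_2 = 11.

Step 4 — unit eigenvector for λ_1: solve (Sigma - λ_1 I)v = 0. First row:
  (17 - 23)·v_x + (-6)·v_y = 0, i.e. (-6)·v_x + (-6)·v_y = 0,
  so v ∝ (b, λ_1 - a) = (-6, 6); multiply by -1 so the first entry is positive: u = (6, -6).
  ||u|| = √((6)² + (-6)²) = √(72) ≈ 8.4853,
  v_1 = u/||u|| ≈ (0.7071, -0.7071) (||v_1|| = 1).

λ_1 = 23,  λ_2 = 11;  v_1 ≈ (0.7071, -0.7071)


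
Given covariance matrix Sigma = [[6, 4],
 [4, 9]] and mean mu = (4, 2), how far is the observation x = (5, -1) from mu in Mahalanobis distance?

Step 1 — centre the observation: (x - mu) = (1, -3).

Step 2 — invert Sigma. det(Sigma) = 6·9 - (4)² = 38.
  Sigma^{-1} = (1/det) · [[d, -b], [-b, a]] = [[0.2368, -0.1053],
 [-0.1053, 0.1579]].

Step 3 — form the quadratic (x - mu)^T · Sigma^{-1} · (x - mu):
  Sigma^{-1} · (x - mu) = (0.5526, -0.5789).
  (x - mu)^T · [Sigma^{-1} · (x - mu)] = (1)·(0.5526) + (-3)·(-0.5789) = 2.2895.

Step 4 — take square root: d = √(2.2895) ≈ 1.5131.

d(x, mu) = √(2.2895) ≈ 1.5131


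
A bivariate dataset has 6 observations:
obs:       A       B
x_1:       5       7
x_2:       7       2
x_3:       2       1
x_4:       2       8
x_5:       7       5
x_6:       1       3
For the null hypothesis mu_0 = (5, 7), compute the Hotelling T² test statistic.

Step 1 — sample mean vector:
  mean(A) = (5 + 7 + 2 + 2 + 7 + 1) / 6 = 24/6 = 4
  mean(B) = (7 + 2 + 1 + 8 + 5 + 3) / 6 = 26/6 = 4.3333
  x̄ = (4, 4.3333),  deviation x̄ - mu_0 = (4, 4.3333) - (5, 7) = (-1, -2.6667).

Step 2 — sample covariance matrix, S[i,j] = (1/(n-1)) · Σ_k (x_{k,i} - mean_i) · (x_{k,j} - mean_j), divisor n-1 = 5:
  S[A,A] = ((1)·(1) + (3)·(3) + (-2)·(-2) + (-2)·(-2) + (3)·(3) + (-3)·(-3)) / 5 = 36/5 = 7.2
  S[A,B] = ((1)·(2.6667) + (3)·(-2.3333) + (-2)·(-3.3333) + (-2)·(3.6667) + (3)·(0.6667) + (-3)·(-1.3333)) / 5 = 1/5 = 0.2
  S[B,B] = ((2.6667)·(2.6667) + (-2.3333)·(-2.3333) + (-3.3333)·(-3.3333) + (3.6667)·(3.6667) + (0.6667)·(0.6667) + (-1.3333)·(-1.3333)) / 5 = 39.3333/5 = 7.8667
  S = [[7.2, 0.2],
 [0.2, 7.8667]].

Step 3 — invert S. det(S) = 7.2·7.8667 - (0.2)² = 56.6.
  S^{-1} = (1/det) · [[d, -b], [-b, a]] = [[0.139, -0.0035],
 [-0.0035, 0.1272]].

Step 4 — quadratic form (x̄ - mu_0)^T · S^{-1} · (x̄ - mu_0):
  S^{-1} · (x̄ - mu_0) = (-0.1296, -0.3357),
  (x̄ - mu_0)^T · [...] = (-1)·(-0.1296) + (-2.6667)·(-0.3357) = 1.0247.

Step 5 — scale by n: T² = 6 · 1.0247 = 6.1484.

T² ≈ 6.1484


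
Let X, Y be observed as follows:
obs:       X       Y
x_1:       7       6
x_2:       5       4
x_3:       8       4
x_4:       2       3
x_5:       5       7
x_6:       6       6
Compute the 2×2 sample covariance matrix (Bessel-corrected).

Step 1 — column means:
  mean(X) = (7 + 5 + 8 + 2 + 5 + 6) / 6 = 33/6 = 5.5
  mean(Y) = (6 + 4 + 4 + 3 + 7 + 6) / 6 = 30/6 = 5

Step 2 — sample covariance S[i,j] = (1/(n-1)) · Σ_k (x_{k,i} - mean_i) · (x_{k,j} - mean_j), with n-1 = 5.
  S[X,X] = ((1.5)·(1.5) + (-0.5)·(-0.5) + (2.5)·(2.5) + (-3.5)·(-3.5) + (-0.5)·(-0.5) + (0.5)·(0.5)) / 5 = 21.5/5 = 4.3
  S[X,Y] = ((1.5)·(1) + (-0.5)·(-1) + (2.5)·(-1) + (-3.5)·(-2) + (-0.5)·(2) + (0.5)·(1)) / 5 = 6/5 = 1.2
  S[Y,Y] = ((1)·(1) + (-1)·(-1) + (-1)·(-1) + (-2)·(-2) + (2)·(2) + (1)·(1)) / 5 = 12/5 = 2.4

S is symmetric (S[j,i] = S[i,j]). Assembling:

S = [[4.3, 1.2],
 [1.2, 2.4]]


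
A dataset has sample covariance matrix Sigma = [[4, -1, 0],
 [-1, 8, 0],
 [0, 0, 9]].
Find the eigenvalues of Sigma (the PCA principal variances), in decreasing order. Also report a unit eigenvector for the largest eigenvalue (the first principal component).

Step 1 — characteristic polynomial p(λ) = det(λI - Sigma) = λ³ - tr·λ² + c_1·λ - det, where tr = trace, c_1 = sum of the principal 2×2 minors, det = det(Sigma):
  tr = 4 + 8 + 9 = 21,
  c_1 = (4·8 - (-1)²) + (4·9 - (0)²) + (8·9 - (0)²) = 31 + 36 + 72 = 139,
  det = 4·(8·9 - (0)²) - (-1)·((-1)·9 - (0)·(0)) + (0)·((-1)·(0) - 8·(0)) = 4·(72) - (-1)·(-9) + (0)·(0) = 279.
  So p(λ) = λ³ - 21λ² + 139λ - 279.
Step 2 — look for an integer root (rational root theorem: any rational root is an integer divisor of 279). Testing λ = 9:
  p(9) = 729 - 1701 + 1251 - 279 = 0  ✓
  Dividing out (λ - 9): p(λ) = (λ - 9)(λ² - 12λ + 31).
Step 3 — remaining eigenvalues from the quadratic λ² - 12λ + 31 = 0:
  Δ = 12² - 4·31 = 144 - 124 = 20,  λ = (12 ± √20)/2 = (12 ± 4.4721)/2 ≈ 8.2361 or 3.7639.
  Sorted: λ_1 = 9,  λ_2 = 8.2361,  λ_3 = 3.7639  (check: sum = 21 = tr ✓).

Step 4 — unit eigenvector for λ_1 = 9: v spans the null space of (Sigma - λ_1 I), whose rows are
  r_1 = (-5, -1, 0),  r_2 = (-1, -1, 0),  r_3 = (0, 0, 0).
  v is orthogonal to every row, so take v ∝ r_1 × r_2 = ((-1)·(0) - (0)·(-1), (0)·(-1) - (-5)·(0), (-5)·(-1) - (-1)·(-1)) = (0, 0, 4).
  Rescale (divide by 4): u = (0, 0, 1).
  ||u|| = √((0)² + (0)² + (1)²) = √(1) = 1,  v_1 = u/||u|| ≈ (0, 0, 1) (||v_1|| = 1).

λ_1 = 9,  λ_2 = 8.2361,  λ_3 = 3.7639;  v_1 ≈ (0, 0, 1)


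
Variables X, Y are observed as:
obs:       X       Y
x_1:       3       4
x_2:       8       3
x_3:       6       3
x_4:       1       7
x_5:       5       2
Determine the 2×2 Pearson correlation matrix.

Step 1 — column means:
  mean(X) = (3 + 8 + 6 + 1 + 5) / 5 = 23/5 = 4.6
  mean(Y) = (4 + 3 + 3 + 7 + 2) / 5 = 19/5 = 3.8

Step 2 — sample variances and covariances s[i,j] = (1/(n-1)) · Σ_k (x_{k,i} - mean_i) · (x_{k,j} - mean_j), with n-1 = 4:
  s[X,X] = ((-1.6)·(-1.6) + (3.4)·(3.4) + (1.4)·(1.4) + (-3.6)·(-3.6) + (0.4)·(0.4)) / 4 = 29.2/4 = 7.3
  s[X,Y] = ((-1.6)·(0.2) + (3.4)·(-0.8) + (1.4)·(-0.8) + (-3.6)·(3.2) + (0.4)·(-1.8)) / 4 = -16.4/4 = -4.1
  s[Y,Y] = ((0.2)·(0.2) + (-0.8)·(-0.8) + (-0.8)·(-0.8) + (3.2)·(3.2) + (-1.8)·(-1.8)) / 4 = 14.8/4 = 3.7
  Sample standard deviations s_i = √(s[i,i]):
  s(X) = √(7.3) = 2.7019
  s(Y) = √(3.7) = 1.9235

Step 3 — r_{ij} = s_{ij} / (s_i · s_j):
  r[X,X] = 1 (diagonal).
  r[X,Y] = -4.1 / (2.7019 · 1.9235) = -4.1 / 5.1971 = -0.7889
  r[Y,Y] = 1 (diagonal).

R is symmetric with unit diagonal. Assembling:

R = [[1, -0.7889],
 [-0.7889, 1]]


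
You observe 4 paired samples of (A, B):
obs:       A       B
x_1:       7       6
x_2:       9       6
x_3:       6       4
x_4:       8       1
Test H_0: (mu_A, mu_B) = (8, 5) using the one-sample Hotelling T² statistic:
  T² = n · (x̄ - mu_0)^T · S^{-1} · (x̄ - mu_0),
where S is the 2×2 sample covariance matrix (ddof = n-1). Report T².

Step 1 — sample mean vector:
  mean(A) = (7 + 9 + 6 + 8) / 4 = 30/4 = 7.5
  mean(B) = (6 + 6 + 4 + 1) / 4 = 17/4 = 4.25
  x̄ = (7.5, 4.25),  deviation x̄ - mu_0 = (7.5, 4.25) - (8, 5) = (-0.5, -0.75).

Step 2 — sample covariance matrix, S[i,j] = (1/(n-1)) · Σ_k (x_{k,i} - mean_i) · (x_{k,j} - mean_j), divisor n-1 = 3:
  S[A,A] = ((-0.5)·(-0.5) + (1.5)·(1.5) + (-1.5)·(-1.5) + (0.5)·(0.5)) / 3 = 5/3 = 1.6667
  S[A,B] = ((-0.5)·(1.75) + (1.5)·(1.75) + (-1.5)·(-0.25) + (0.5)·(-3.25)) / 3 = 0.5/3 = 0.1667
  S[B,B] = ((1.75)·(1.75) + (1.75)·(1.75) + (-0.25)·(-0.25) + (-3.25)·(-3.25)) / 3 = 16.75/3 = 5.5833
  S = [[1.6667, 0.1667],
 [0.1667, 5.5833]].

Step 3 — invert S. det(S) = 1.6667·5.5833 - (0.1667)² = 9.2778.
  S^{-1} = (1/det) · [[d, -b], [-b, a]] = [[0.6018, -0.018],
 [-0.018, 0.1796]].

Step 4 — quadratic form (x̄ - mu_0)^T · S^{-1} · (x̄ - mu_0):
  S^{-1} · (x̄ - mu_0) = (-0.2874, -0.1257),
  (x̄ - mu_0)^T · [...] = (-0.5)·(-0.2874) + (-0.75)·(-0.1257) = 0.238.

Step 5 — scale by n: T² = 4 · 0.238 = 0.9521.

T² ≈ 0.9521


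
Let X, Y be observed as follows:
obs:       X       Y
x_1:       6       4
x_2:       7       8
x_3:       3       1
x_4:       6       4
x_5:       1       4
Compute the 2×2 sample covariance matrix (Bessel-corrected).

Step 1 — column means:
  mean(X) = (6 + 7 + 3 + 6 + 1) / 5 = 23/5 = 4.6
  mean(Y) = (4 + 8 + 1 + 4 + 4) / 5 = 21/5 = 4.2

Step 2 — sample covariance S[i,j] = (1/(n-1)) · Σ_k (x_{k,i} - mean_i) · (x_{k,j} - mean_j), with n-1 = 4.
  S[X,X] = ((1.4)·(1.4) + (2.4)·(2.4) + (-1.6)·(-1.6) + (1.4)·(1.4) + (-3.6)·(-3.6)) / 4 = 25.2/4 = 6.3
  S[X,Y] = ((1.4)·(-0.2) + (2.4)·(3.8) + (-1.6)·(-3.2) + (1.4)·(-0.2) + (-3.6)·(-0.2)) / 4 = 14.4/4 = 3.6
  S[Y,Y] = ((-0.2)·(-0.2) + (3.8)·(3.8) + (-3.2)·(-3.2) + (-0.2)·(-0.2) + (-0.2)·(-0.2)) / 4 = 24.8/4 = 6.2

S is symmetric (S[j,i] = S[i,j]). Assembling:

S = [[6.3, 3.6],
 [3.6, 6.2]]


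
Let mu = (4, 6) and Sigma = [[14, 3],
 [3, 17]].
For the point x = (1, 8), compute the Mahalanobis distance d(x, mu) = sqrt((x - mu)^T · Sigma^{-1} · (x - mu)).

Step 1 — centre the observation: (x - mu) = (-3, 2).

Step 2 — invert Sigma. det(Sigma) = 14·17 - (3)² = 229.
  Sigma^{-1} = (1/det) · [[d, -b], [-b, a]] = [[0.0742, -0.0131],
 [-0.0131, 0.0611]].

Step 3 — form the quadratic (x - mu)^T · Sigma^{-1} · (x - mu):
  Sigma^{-1} · (x - mu) = (-0.2489, 0.1616).
  (x - mu)^T · [Sigma^{-1} · (x - mu)] = (-3)·(-0.2489) + (2)·(0.1616) = 1.0699.

Step 4 — take square root: d = √(1.0699) ≈ 1.0343.

d(x, mu) = √(1.0699) ≈ 1.0343


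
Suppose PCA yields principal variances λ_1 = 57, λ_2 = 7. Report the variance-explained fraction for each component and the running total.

Step 1 — total variance = trace(Sigma) = Σ λ_i = 57 + 7 = 64.

Step 2 — fraction explained by component i = λ_i / Σ λ:
  PC1: 57/64 = 0.8906
  PC2: 7/64 = 0.1094

Step 3 — cumulative fraction after k components = (λ_1 + ... + λ_k) / Σ λ:
  k = 1: 57/64 = 0.8906
  k = 2: (57 + 7)/64 = 64/64 = 1

Summary (fraction, with percent):

explained: PC1 0.8906 (89.06%), PC2 0.1094 (10.94%);  cumulative: 0.8906, 1


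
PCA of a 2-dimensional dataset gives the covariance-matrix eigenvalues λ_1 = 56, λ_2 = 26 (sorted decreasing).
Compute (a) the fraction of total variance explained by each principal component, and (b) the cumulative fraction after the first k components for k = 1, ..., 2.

Step 1 — total variance = trace(Sigma) = Σ λ_i = 56 + 26 = 82.

Step 2 — fraction explained by component i = λ_i / Σ λ:
  PC1: 56/82 = 0.6829
  PC2: 26/82 = 0.3171

Step 3 — cumulative fraction after k components = (λ_1 + ... + λ_k) / Σ λ:
  k = 1: 56/82 = 0.6829
  k = 2: (56 + 26)/82 = 82/82 = 1

Summary (fraction, with percent):

explained: PC1 0.6829 (68.29%), PC2 0.3171 (31.71%);  cumulative: 0.6829, 1


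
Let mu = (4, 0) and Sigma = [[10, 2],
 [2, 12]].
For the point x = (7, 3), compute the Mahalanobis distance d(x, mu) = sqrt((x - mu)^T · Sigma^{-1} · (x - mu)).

Step 1 — centre the observation: (x - mu) = (3, 3).

Step 2 — invert Sigma. det(Sigma) = 10·12 - (2)² = 116.
  Sigma^{-1} = (1/det) · [[d, -b], [-b, a]] = [[0.1034, -0.0172],
 [-0.0172, 0.0862]].

Step 3 — form the quadratic (x - mu)^T · Sigma^{-1} · (x - mu):
  Sigma^{-1} · (x - mu) = (0.2586, 0.2069).
  (x - mu)^T · [Sigma^{-1} · (x - mu)] = (3)·(0.2586) + (3)·(0.2069) = 1.3966.

Step 4 — take square root: d = √(1.3966) ≈ 1.1818.

d(x, mu) = √(1.3966) ≈ 1.1818
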